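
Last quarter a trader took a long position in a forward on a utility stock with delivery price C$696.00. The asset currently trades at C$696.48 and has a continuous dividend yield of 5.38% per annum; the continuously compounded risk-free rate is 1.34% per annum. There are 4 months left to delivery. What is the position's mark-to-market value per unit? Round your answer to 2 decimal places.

-C$8.80

Current fair forward for the remaining 4 months: F = S·e^((r − q)·T), (r − q) = 0.0134 − 0.0538 = -0.0404
F = 696.48 · e^(-0.0404 × 4/12) = 696.48 × 0.986624 = 687.1639
Value of long forward = (F − K)·e^(−rT) = (687.1639 − 696.00) · e^(−0.0134·4/12)
= -8.8361 × 0.995543 = -8.80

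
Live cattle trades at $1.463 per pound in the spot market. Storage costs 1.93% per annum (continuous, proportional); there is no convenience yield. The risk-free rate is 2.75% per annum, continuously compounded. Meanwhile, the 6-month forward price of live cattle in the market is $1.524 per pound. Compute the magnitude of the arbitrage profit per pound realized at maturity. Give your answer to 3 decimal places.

$0.026 per pound

Fair forward: F* = S·e^(carry·T), with carry = (r + u) = 0.0275 + 0.0193 = 0.0468
F* = 1.463 · e^(0.0468 × 6/12) = 1.463 · e^0.023400 = 1.463 × 1.023676 = $1.4976
Market $1.524 > fair $1.4976: forward overpriced → cash-and-carry (buy spot, short the forward).
At maturity, profit = |F_mkt − F*| = |1.524 − 1.4976| = $0.026 per pound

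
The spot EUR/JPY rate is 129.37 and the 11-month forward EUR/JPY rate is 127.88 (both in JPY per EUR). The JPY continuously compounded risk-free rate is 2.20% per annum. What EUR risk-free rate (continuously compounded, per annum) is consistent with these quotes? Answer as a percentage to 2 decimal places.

3.46%

F = S·e^((r_JPY − r_EUR)T) ⇒ r_EUR = r_JPY − ln(F/S)/T
ln(127.88/129.37) = -0.011584; /(11/12) = -0.012637
r_EUR = 0.0220 + 0.012637 = 0.034637
r_EUR = 3.46%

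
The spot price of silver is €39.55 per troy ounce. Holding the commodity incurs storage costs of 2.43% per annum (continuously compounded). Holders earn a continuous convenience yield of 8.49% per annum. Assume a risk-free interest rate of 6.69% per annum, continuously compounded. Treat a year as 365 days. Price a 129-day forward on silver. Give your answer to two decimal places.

€39.64 per troy ounce

Net carry = r + u − y = 0.0669 + 0.0243 − 0.0849 = 0.0063
F = S·e^((r+u−y)T) = 39.55 · e^(0.0063 × 129/365) = 39.55 · e^0.002227
= 39.55 × 1.002229 = €39.64 per troy ounce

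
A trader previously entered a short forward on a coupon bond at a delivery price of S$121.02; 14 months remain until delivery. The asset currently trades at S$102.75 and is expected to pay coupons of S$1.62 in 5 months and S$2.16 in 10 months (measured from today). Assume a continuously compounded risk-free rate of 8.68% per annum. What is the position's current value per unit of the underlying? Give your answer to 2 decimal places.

PV(remaining coupons) I = 1.62·e^(−0.0868·5/12) + 2.16·e^(−0.0868·10/12) = 3.5717
Current forward F = (S − I)·e^(rT) = (102.75 − 3.5717)·e^(0.0868·14/12) = 99.1783 × 1.106572 = 109.7479
Value (long) = (F − K)·e^(−rT) = (109.7479 − 121.02) × 0.903692 = -10.1865
Short position value = −(long value) = S$10.19

S$10.19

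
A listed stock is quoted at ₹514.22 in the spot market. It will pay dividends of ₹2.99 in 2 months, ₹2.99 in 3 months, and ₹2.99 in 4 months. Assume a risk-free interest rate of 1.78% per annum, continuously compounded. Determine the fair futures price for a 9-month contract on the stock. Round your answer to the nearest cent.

PV(dividends) I = 2.99·e^(−0.0178·2/12) + 2.99·e^(−0.0178·3/12) + 2.99·e^(−0.0178·4/12)
I = 2.9811 + 2.9767 + 2.9723 = 8.9301
F = (S − I)·e^(rT) = (514.22 − 8.9301) · e^(0.0178·9/12)
= 505.2899 · e^0.013350 = 505.2899 × 1.013440 = ₹512.08

₹512.08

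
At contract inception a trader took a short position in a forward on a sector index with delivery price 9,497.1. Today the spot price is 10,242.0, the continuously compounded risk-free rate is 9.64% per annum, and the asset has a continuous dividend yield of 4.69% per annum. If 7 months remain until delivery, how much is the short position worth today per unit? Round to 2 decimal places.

Current fair forward for the remaining 7 months: F = S·e^((r − q)·T), (r − q) = 0.0964 − 0.0469 = 0.0495
F = 10242.0 · e^(0.0495 × 7/12) = 10242.0 × 1.02929592 = 10542.0488
Value of long forward = (F − K)·e^(−rT) = (10542.0488 − 9497.1) · e^(−0.0964·7/12)
= 1044.9488 × 0.94531854 = 987.81
Short position value = −(long value) = -987.81

-987.81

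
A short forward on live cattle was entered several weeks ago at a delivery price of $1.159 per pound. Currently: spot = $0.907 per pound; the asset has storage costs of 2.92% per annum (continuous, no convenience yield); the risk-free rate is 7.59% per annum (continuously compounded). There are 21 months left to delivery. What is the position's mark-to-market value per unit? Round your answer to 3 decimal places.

Current fair forward for the remaining 21 months: F = S·e^((r + u)·T), (r + u) = 0.0759 + 0.0292 = 0.1051
F = 0.907 · e^(0.1051 × 21/12) = 0.907 × 1.201926 = 1.0901
Value of long forward = (F − K)·e^(−rT) = (1.0901 − 1.159) · e^(−0.0759·21/12)
= -0.0689 × 0.875618 = -0.060
Short position value = −(long value) = $0.060

$0.060 per pound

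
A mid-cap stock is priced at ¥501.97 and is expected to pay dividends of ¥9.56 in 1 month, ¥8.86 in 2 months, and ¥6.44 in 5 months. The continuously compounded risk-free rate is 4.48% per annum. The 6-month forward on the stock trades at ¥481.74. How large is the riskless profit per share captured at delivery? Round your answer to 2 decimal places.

PV(dividends) I = 9.56·e^(−0.0448·1/12) + 8.86·e^(−0.0448·2/12) + 6.44·e^(−0.0448·5/12) = 24.6394
Fair forward F* = (S − I)·e^(rT) = (501.97 − 24.6394)·e^0.022400 = 477.3306 × 1.022653 = 488.1436
Market ¥481.74 < fair 488.1436: forward underpriced → reverse cash-and-carry (short the stock, invest proceeds at r, pay the dividends, go long the forward).
Profit at T = |F_mkt − F*| = |481.74 − 488.1436| = ¥6.40 per share

¥6.40 per share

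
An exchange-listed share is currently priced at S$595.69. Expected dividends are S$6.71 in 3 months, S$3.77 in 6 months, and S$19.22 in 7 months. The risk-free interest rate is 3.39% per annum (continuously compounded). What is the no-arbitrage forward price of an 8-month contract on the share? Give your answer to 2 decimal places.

S$579.43

PV(dividends) I = 6.71·e^(−0.0339·3/12) + 3.77·e^(−0.0339·6/12) + 19.22·e^(−0.0339·7/12)
I = 6.6534 + 3.7066 + 18.8437 = 29.2037
F = (S − I)·e^(rT) = (595.69 − 29.2037) · e^(0.0339·8/12)
= 566.4863 · e^0.022600 = 566.4863 × 1.022857 = S$579.43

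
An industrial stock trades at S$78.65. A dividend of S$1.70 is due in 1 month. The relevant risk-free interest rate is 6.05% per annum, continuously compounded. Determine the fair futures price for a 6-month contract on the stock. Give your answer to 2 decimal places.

S$79.32

PV(dividends) I = 1.70·e^(−0.0605·1/12)
I = 1.6915
F = (S − I)·e^(rT) = (78.65 − 1.6915) · e^(0.0605·6/12)
= 76.9585 · e^0.030250 = 76.9585 × 1.030712 = S$79.32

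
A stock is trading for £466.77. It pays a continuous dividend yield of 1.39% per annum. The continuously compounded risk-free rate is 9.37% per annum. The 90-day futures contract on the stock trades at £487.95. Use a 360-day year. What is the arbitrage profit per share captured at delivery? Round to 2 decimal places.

£11.77 per share

Fair futures: F* = S·e^(carry·T), with carry = (r − q) = 0.0937 − 0.0139 = 0.0798
F* = 466.77 · e^(0.0798 × 90/360) = 466.77 · e^0.019950 = 466.77 × 1.020150 = £476.1754
Market £487.95 > fair £476.1754: forward overpriced → cash-and-carry (buy spot, short the forward).
At maturity, profit = |F_mkt − F*| = |487.95 − 476.1754| = £11.77 per share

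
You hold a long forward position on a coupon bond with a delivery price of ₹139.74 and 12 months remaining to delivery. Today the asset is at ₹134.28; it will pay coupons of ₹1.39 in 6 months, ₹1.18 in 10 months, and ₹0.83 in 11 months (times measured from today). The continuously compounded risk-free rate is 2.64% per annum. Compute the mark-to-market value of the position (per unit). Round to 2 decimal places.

-₹5.16

PV(remaining coupons) I = 1.39·e^(−0.0264·6/12) + 1.18·e^(−0.0264·10/12) + 0.83·e^(−0.0264·11/12) = 3.3363
Current forward F = (S − I)·e^(rT) = (134.28 − 3.3363)·e^(0.0264·12/12) = 130.9437 × 1.026752 = 134.4467
Value (long) = (F − K)·e^(−rT) = (134.4467 − 139.74) × 0.973945 = -5.1554
Value = -₹5.16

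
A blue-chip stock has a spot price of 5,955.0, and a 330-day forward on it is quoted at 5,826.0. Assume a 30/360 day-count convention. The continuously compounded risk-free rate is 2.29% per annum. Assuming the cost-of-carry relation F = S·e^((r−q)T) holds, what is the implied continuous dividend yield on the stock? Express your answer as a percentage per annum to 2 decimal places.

4.68%

From F = S·e^((r−q)T): (r − q) = ln(F/S)/T
ln(5826.0/5955.0) = ln(0.978338) = -0.021900
(r − q) = -0.021900 / (330/360) = -0.023891
q = r − ln(F/S)/T = 0.0229 + 0.023891 = 0.046791
q = 4.68%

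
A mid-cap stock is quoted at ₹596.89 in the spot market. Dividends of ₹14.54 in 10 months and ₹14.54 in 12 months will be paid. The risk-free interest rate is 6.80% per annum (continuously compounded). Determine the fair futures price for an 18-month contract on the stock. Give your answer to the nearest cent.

₹630.73

PV(dividends) I = 14.54·e^(−0.0680·10/12) + 14.54·e^(−0.0680·12/12)
I = 13.7390 + 13.5841 = 27.3231
F = (S − I)·e^(rT) = (596.89 − 27.3231) · e^(0.0680·18/12)
= 569.5669 · e^0.102000 = 569.5669 × 1.107383 = ₹630.73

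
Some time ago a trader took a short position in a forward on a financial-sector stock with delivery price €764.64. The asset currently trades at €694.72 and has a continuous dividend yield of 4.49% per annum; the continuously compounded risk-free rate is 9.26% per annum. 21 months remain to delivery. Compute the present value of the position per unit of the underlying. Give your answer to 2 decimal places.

€8.03

Current fair forward for the remaining 21 months: F = S·e^((r − q)·T), (r − q) = 0.0926 − 0.0449 = 0.0477
F = 694.72 · e^(0.0477 × 21/12) = 694.72 × 1.087058 = 755.2009
Value of long forward = (F − K)·e^(−rT) = (755.2009 − 764.64) · e^(−0.0926·21/12)
= -9.4391 × 0.850399 = -8.03
Short position value = −(long value) = €8.03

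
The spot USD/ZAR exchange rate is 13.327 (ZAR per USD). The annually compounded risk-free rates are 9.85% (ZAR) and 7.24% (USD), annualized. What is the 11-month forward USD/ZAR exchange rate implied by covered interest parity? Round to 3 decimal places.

By covered interest parity, F = S · (1+r_ZAR)^T / (1+r_USD)^T
= 13.327 × 1.089934 / 1.066172 = 13.327 × 1.022287
F = 13.624 ZAR per USD

13.624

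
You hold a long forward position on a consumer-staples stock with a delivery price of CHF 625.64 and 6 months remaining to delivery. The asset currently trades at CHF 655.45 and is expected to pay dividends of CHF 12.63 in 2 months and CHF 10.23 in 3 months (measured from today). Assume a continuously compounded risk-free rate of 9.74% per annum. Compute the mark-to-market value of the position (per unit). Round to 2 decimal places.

CHF 37.14

PV(remaining dividends) I = 12.63·e^(−0.0974·2/12) + 10.23·e^(−0.0974·3/12) = 22.4105
Current forward F = (S − I)·e^(rT) = (655.45 − 22.4105)·e^(0.0974·6/12) = 633.0395 × 1.049905 = 664.6313
Value (long) = (F − K)·e^(−rT) = (664.6313 − 625.64) × 0.952467 = 37.1379
Value = CHF 37.14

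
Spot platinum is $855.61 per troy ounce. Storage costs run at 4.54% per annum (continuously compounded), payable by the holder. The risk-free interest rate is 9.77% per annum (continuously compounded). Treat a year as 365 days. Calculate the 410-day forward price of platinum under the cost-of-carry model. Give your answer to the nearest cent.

$1,004.81 per troy ounce

Net carry = r + u − y = 0.0977 + 0.0454 − 0.0000 = 0.1431
F = S·e^((r+u−y)T) = 855.61 · e^(0.1431 × 410/365) = 855.61 · e^0.160742
= 855.61 × 1.174382 = $1,004.81 per troy ounce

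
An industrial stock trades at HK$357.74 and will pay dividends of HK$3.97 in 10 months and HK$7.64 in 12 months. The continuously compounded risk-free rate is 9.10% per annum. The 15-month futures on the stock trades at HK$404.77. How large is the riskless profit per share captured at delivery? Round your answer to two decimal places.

PV(dividends) I = 3.97·e^(−0.0910·10/12) + 7.64·e^(−0.0910·12/12) = 10.6555
Fair futures F* = (S − I)·e^(rT) = (357.74 − 10.6555)·e^0.113750 = 347.0845 × 1.120472 = 388.8985
Market HK$404.77 > fair 388.8985: forward overpriced → cash-and-carry (borrow at r, buy the stock and collect the dividends, short the forward).
Profit at T = |F_mkt − F*| = |404.77 − 388.8985| = HK$15.87 per share

HK$15.87 per share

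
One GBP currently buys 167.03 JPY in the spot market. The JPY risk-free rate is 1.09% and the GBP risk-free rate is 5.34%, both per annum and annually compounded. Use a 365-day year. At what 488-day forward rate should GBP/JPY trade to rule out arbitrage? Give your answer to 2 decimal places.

158.08

By covered interest parity, F = S · (1+r_JPY)^T / (1+r_GBP)^T
= 167.03 × 1.014600 / 1.072030 = 167.03 × 0.946429
F = 158.08 JPY per GBP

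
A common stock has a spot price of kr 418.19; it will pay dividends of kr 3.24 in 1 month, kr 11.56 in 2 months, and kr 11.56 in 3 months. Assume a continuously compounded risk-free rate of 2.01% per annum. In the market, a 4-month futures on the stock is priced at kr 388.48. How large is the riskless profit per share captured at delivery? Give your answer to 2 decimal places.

PV(dividends) I = 3.24·e^(−0.0201·1/12) + 11.56·e^(−0.0201·2/12) + 11.56·e^(−0.0201·3/12) = 26.2580
Fair futures F* = (S − I)·e^(rT) = (418.19 − 26.2580)·e^0.006700 = 391.9320 × 1.006722 = 394.5666
Market kr 388.48 < fair 394.5666: forward underpriced → reverse cash-and-carry (short the stock, invest proceeds at r, pay the dividends, go long the forward).
Profit at T = |F_mkt − F*| = |388.48 − 394.5666| = kr 6.09 per share

kr 6.09 per share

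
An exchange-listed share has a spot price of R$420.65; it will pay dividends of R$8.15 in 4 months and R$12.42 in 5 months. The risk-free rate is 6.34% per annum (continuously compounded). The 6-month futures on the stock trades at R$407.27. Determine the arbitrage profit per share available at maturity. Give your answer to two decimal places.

R$6.21 per share

PV(dividends) I = 8.15·e^(−0.0634·4/12) + 12.42·e^(−0.0634·5/12) = 20.0758
Fair futures F* = (S − I)·e^(rT) = (420.65 − 20.0758)·e^0.031700 = 400.5742 × 1.032208 = 413.4759
Market R$407.27 < fair 413.4759: forward underpriced → reverse cash-and-carry (short the stock, invest proceeds at r, pay the dividends, go long the forward).
Profit at T = |F_mkt − F*| = |407.27 − 413.4759| = R$6.21 per share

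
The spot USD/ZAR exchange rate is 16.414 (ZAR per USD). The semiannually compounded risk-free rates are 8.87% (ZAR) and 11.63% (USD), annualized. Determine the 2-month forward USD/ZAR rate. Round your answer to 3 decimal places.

16.342

By covered interest parity, F = S · (1+r_ZAR/2)^(2T) / (1+r_USD/2)^(2T)
= 16.414 × 1.014570 / 1.019019 = 16.414 × 0.995634
F = 16.342 ZAR per USD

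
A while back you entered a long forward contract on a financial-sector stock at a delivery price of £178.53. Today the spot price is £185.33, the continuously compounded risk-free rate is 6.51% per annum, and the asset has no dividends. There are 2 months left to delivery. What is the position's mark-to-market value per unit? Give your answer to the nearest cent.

Current fair forward for the remaining 2 months: F = S·e^(r·T), r = 0.0651
F = 185.33 · e^(0.0651 × 2/12) = 185.33 × 1.010909 = 187.3518
Value of long forward = (F − K)·e^(−rT) = (187.3518 − 178.53) · e^(−0.0651·2/12)
= 8.8218 × 0.989209 = 8.73

£8.73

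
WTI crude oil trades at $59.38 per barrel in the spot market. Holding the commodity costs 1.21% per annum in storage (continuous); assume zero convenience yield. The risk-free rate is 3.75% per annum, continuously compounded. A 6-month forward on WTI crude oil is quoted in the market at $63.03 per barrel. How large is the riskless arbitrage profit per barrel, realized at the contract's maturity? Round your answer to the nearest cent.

$2.16 per barrel

Fair forward: F* = S·e^(carry·T), with carry = (r + u) = 0.0375 + 0.0121 = 0.0496
F* = 59.38 · e^(0.0496 × 6/12) = 59.38 · e^0.024800 = 59.38 × 1.025110 = $60.8710
Market $63.03 > fair $60.8710: forward overpriced → cash-and-carry (buy spot, short the forward).
At maturity, profit = |F_mkt − F*| = |63.03 − 60.8710| = $2.16 per barrel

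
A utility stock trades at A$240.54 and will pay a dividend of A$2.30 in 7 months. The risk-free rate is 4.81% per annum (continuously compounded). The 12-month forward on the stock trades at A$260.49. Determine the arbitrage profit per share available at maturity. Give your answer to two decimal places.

A$10.44 per share

PV(dividends) I = 2.30·e^(−0.0481·7/12) = 2.2364
Fair forward F* = (S − I)·e^(rT) = (240.54 − 2.2364)·e^0.048100 = 238.3036 × 1.049276 = 250.0462
Market A$260.49 > fair 250.0462: forward overpriced → cash-and-carry (borrow at r, buy the stock and collect the dividends, short the forward).
Profit at T = |F_mkt − F*| = |260.49 − 250.0462| = A$10.44 per share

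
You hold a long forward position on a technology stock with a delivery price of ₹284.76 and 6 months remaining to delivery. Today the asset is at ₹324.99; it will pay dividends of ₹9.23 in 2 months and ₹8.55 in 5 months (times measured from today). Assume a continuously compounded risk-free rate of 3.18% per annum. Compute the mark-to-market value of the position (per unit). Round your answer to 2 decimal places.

PV(remaining dividends) I = 9.23·e^(−0.0318·2/12) + 8.55·e^(−0.0318·5/12) = 17.6187
Current forward F = (S − I)·e^(rT) = (324.99 − 17.6187)·e^(0.0318·6/12) = 307.3713 × 1.016027 = 312.2975
Value (long) = (F − K)·e^(−rT) = (312.2975 − 284.76) × 0.984226 = 27.1031
Value = ₹27.10

₹27.10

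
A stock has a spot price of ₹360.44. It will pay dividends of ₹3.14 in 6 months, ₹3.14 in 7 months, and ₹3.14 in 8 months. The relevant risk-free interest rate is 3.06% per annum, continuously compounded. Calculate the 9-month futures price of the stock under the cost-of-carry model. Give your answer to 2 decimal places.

PV(dividends) I = 3.14·e^(−0.0306·6/12) + 3.14·e^(−0.0306·7/12) + 3.14·e^(−0.0306·8/12)
I = 3.0923 + 3.0844 + 3.0766 = 9.2533
F = (S − I)·e^(rT) = (360.44 − 9.2533) · e^(0.0306·9/12)
= 351.1867 · e^0.022950 = 351.1867 × 1.023215 = ₹359.34

₹359.34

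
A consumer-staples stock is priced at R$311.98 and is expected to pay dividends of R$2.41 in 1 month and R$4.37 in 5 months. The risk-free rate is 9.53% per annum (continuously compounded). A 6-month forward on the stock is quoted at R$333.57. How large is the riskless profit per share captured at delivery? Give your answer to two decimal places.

PV(dividends) I = 2.41·e^(−0.0953·1/12) + 4.37·e^(−0.0953·5/12) = 6.5908
Fair forward F* = (S − I)·e^(rT) = (311.98 − 6.5908)·e^0.047650 = 305.3892 × 1.048804 = 320.2934
Market R$333.57 > fair 320.2934: forward overpriced → cash-and-carry (borrow at r, buy the stock and collect the dividends, short the forward).
Profit at T = |F_mkt − F*| = |333.57 − 320.2934| = R$13.28 per share

R$13.28 per share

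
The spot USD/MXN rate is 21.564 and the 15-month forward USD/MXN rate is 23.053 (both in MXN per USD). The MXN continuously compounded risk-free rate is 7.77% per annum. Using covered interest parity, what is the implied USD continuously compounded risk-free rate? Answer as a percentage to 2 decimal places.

F = S·e^((r_MXN − r_USD)T) ⇒ r_USD = r_MXN − ln(F/S)/T
ln(23.053/21.564) = 0.066771; /(15/12) = 0.053417
r_USD = 0.0777 − 0.053417 = 0.024283
r_USD = 2.43%

2.43%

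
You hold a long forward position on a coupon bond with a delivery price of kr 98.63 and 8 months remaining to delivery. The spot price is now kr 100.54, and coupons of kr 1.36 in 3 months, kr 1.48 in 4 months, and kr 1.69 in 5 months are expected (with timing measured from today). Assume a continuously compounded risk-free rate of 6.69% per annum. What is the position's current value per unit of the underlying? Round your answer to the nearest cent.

kr 1.78

PV(remaining coupons) I = 1.36·e^(−0.0669·3/12) + 1.48·e^(−0.0669·4/12) + 1.69·e^(−0.0669·5/12) = 4.4283
Current forward F = (S − I)·e^(rT) = (100.54 − 4.4283)·e^(0.0669·8/12) = 96.1117 × 1.045610 = 100.4954
Value (long) = (F − K)·e^(−rT) = (100.4954 − 98.63) × 0.956380 = 1.7840
Value = kr 1.78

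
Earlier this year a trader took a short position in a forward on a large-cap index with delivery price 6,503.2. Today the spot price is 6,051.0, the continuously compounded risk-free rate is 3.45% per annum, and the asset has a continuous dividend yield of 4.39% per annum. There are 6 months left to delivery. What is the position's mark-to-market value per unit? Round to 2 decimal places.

472.35

Current fair forward for the remaining 6 months: F = S·e^((r − q)·T), (r − q) = 0.0345 − 0.0439 = -0.0094
F = 6051.0 · e^(-0.0094 × 6/12) = 6051.0 × 0.99531103 = 6022.6270
Value of long forward = (F − K)·e^(−rT) = (6022.6270 − 6503.2) · e^(−0.0345·6/12)
= -480.5730 × 0.98289793 = -472.35
Short position value = −(long value) = 472.35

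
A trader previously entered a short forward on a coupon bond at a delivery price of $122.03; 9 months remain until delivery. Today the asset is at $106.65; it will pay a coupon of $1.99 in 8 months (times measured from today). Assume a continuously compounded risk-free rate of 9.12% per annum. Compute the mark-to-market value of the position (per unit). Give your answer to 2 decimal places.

PV(remaining coupons) I = 1.99·e^(−0.0912·8/12) = 1.8726
Current forward F = (S − I)·e^(rT) = (106.65 − 1.8726)·e^(0.0912·9/12) = 104.7774 × 1.070794 = 112.1950
Value (long) = (F − K)·e^(−rT) = (112.1950 − 122.03) × 0.933887 = -9.1848
Short position value = −(long value) = $9.18

$9.18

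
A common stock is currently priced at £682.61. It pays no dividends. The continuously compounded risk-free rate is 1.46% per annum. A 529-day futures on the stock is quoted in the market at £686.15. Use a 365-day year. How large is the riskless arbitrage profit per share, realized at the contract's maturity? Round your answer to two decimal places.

Fair futures: F* = S·e^(carry·T), with carry = r = 0.0146
F* = 682.61 · e^(0.0146 × 529/365) = 682.61 · e^0.021160 = 682.61 × 1.021385 = £697.2076
Market £686.15 < fair £697.2076: forward underpriced → reverse cash-and-carry (short spot, go long the forward).
At maturity, profit = |F_mkt − F*| = |686.15 − 697.2076| = £11.06 per share

£11.06 per share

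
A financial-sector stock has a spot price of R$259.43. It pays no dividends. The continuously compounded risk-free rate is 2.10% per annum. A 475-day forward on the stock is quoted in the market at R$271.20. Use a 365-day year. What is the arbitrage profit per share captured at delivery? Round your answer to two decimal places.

R$4.58 per share

Fair forward: F* = S·e^(carry·T), with carry = r = 0.0210
F* = 259.43 · e^(0.0210 × 475/365) = 259.43 · e^0.027329 = 259.43 × 1.027706 = R$266.6178
Market R$271.20 > fair R$266.6178: forward overpriced → cash-and-carry (buy spot, short the forward).
At maturity, profit = |F_mkt − F*| = |271.20 − 266.6178| = R$4.58 per share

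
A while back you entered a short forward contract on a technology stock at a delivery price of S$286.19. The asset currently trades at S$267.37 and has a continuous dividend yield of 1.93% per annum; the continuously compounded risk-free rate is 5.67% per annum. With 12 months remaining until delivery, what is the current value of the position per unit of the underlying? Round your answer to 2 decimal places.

Current fair forward for the remaining 12 months: F = S·e^((r − q)·T), (r − q) = 0.0567 − 0.0193 = 0.0374
F = 267.37 · e^(0.0374 × 12/12) = 267.37 × 1.038108 = 277.5589
Value of long forward = (F − K)·e^(−rT) = (277.5589 − 286.19) · e^(−0.0567·12/12)
= -8.6311 × 0.944877 = -8.16
Short position value = −(long value) = S$8.16

S$8.16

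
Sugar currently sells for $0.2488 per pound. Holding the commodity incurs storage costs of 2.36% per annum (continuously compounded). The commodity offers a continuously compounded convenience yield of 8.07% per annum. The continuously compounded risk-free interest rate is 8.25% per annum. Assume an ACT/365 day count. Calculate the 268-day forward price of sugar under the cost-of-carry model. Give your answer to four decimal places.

Net carry = r + u − y = 0.0825 + 0.0236 − 0.0807 = 0.0254
F = S·e^((r+u−y)T) = 0.2488 · e^(0.0254 × 268/365) = 0.2488 · e^0.018650
= 0.2488 × 1.018825 = $0.2535 per pound

$0.2535 per pound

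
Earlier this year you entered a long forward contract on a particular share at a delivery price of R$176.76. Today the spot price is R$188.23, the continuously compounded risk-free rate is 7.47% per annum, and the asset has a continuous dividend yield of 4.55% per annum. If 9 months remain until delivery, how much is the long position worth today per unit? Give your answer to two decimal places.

Current fair forward for the remaining 9 months: F = S·e^((r − q)·T), (r − q) = 0.0747 − 0.0455 = 0.0292
F = 188.23 · e^(0.0292 × 9/12) = 188.23 × 1.022142 = 192.3978
Value of long forward = (F − K)·e^(−rT) = (192.3978 − 176.76) · e^(−0.0747·9/12)
= 15.6378 × 0.945515 = 14.79

R$14.79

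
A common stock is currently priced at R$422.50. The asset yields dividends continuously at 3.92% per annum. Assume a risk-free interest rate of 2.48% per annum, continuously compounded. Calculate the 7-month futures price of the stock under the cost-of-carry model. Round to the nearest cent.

F = S·e^((r − q)T) = 422.50 · e^((0.0248 − 0.0392) × 7/12)
= 422.50 · e^-0.008400 = 422.50 × 0.991635
F = R$418.97

R$418.97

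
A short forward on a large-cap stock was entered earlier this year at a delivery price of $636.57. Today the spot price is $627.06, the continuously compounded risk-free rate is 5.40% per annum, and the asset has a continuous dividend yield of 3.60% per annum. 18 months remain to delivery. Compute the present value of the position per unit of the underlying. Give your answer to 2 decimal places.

-$7.06

Current fair forward for the remaining 18 months: F = S·e^((r − q)·T), (r − q) = 0.0540 − 0.0360 = 0.0180
F = 627.06 · e^(0.0180 × 18/12) = 627.06 × 1.027368 = 644.2214
Value of long forward = (F − K)·e^(−rT) = (644.2214 − 636.57) · e^(−0.0540·18/12)
= 7.6514 × 0.922194 = 7.06
Short position value = −(long value) = -$7.06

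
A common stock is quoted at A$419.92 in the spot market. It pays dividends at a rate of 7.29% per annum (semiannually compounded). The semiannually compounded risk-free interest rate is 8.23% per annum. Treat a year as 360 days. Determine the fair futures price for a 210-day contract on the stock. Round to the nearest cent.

A$422.14

F = S · (1+r/2)^(2T) / (1+q/2)^(2T)
= 419.92 × 1.048171 / 1.042653 = 419.92 × 1.005292
F = A$422.14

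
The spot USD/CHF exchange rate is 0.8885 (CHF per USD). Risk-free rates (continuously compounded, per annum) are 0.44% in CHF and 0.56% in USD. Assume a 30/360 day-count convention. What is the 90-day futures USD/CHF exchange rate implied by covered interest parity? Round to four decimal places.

F = S·e^((r_CHF − r_USD)T) = 0.8885 · e^((0.0044 − 0.0056) × 90/360)
= 0.8885 · e^-0.000300 = 0.8885 × 0.999700
F = 0.8882 CHF per USD

0.8882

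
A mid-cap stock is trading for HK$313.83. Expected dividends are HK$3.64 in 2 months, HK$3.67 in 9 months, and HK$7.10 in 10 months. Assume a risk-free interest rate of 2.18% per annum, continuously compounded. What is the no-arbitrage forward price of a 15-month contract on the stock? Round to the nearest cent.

PV(dividends) I = 3.64·e^(−0.0218·2/12) + 3.67·e^(−0.0218·9/12) + 7.10·e^(−0.0218·10/12)
I = 3.6268 + 3.6105 + 6.9722 = 14.2095
F = (S − I)·e^(rT) = (313.83 − 14.2095) · e^(0.0218·15/12)
= 299.6205 · e^0.027250 = 299.6205 × 1.027625 = HK$307.90

HK$307.90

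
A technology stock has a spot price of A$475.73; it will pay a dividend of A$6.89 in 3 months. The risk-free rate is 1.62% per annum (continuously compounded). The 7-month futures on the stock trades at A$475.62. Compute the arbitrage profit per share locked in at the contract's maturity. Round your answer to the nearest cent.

A$2.30 per share

PV(dividends) I = 6.89·e^(−0.0162·3/12) = 6.8622
Fair futures F* = (S − I)·e^(rT) = (475.73 − 6.8622)·e^0.009450 = 468.8678 × 1.009495 = 473.3197
Market A$475.62 > fair 473.3197: forward overpriced → cash-and-carry (borrow at r, buy the stock and collect the dividends, short the forward).
Profit at T = |F_mkt − F*| = |475.62 − 473.3197| = A$2.30 per share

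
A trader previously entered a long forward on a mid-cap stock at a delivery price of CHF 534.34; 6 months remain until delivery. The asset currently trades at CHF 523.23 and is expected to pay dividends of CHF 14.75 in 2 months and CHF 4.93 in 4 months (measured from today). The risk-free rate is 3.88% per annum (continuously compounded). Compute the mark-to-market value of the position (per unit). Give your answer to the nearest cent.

PV(remaining dividends) I = 14.75·e^(−0.0388·2/12) + 4.93·e^(−0.0388·4/12) = 19.5216
Current forward F = (S − I)·e^(rT) = (523.23 − 19.5216)·e^(0.0388·6/12) = 503.7084 × 1.019589 = 513.5755
Value (long) = (F − K)·e^(−rT) = (513.5755 − 534.34) × 0.980787 = -20.3656
Value = -CHF 20.37

-CHF 20.37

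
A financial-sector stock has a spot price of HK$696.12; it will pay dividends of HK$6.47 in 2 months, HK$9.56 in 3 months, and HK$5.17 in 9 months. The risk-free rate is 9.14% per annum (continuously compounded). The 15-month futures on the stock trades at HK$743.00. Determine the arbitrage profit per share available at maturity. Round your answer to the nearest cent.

PV(dividends) I = 6.47·e^(−0.0914·2/12) + 9.56·e^(−0.0914·3/12) + 5.17·e^(−0.0914·9/12) = 20.5437
Fair futures F* = (S − I)·e^(rT) = (696.12 − 20.5437)·e^0.114250 = 675.5763 × 1.121032 = 757.3427
Market HK$743.00 < fair 757.3427: forward underpriced → reverse cash-and-carry (short the stock, invest proceeds at r, pay the dividends, go long the forward).
Profit at T = |F_mkt − F*| = |743.00 − 757.3427| = HK$14.34 per share

HK$14.34 per share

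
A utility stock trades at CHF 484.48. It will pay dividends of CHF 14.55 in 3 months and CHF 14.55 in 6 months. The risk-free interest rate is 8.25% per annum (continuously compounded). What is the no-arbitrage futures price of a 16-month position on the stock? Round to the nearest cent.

CHF 509.32

PV(dividends) I = 14.55·e^(−0.0825·3/12) + 14.55·e^(−0.0825·6/12)
I = 14.2530 + 13.9620 = 28.2150
F = (S − I)·e^(rT) = (484.48 − 28.2150) · e^(0.0825·16/12)
= 456.2650 · e^0.110000 = 456.2650 × 1.116278 = CHF 509.32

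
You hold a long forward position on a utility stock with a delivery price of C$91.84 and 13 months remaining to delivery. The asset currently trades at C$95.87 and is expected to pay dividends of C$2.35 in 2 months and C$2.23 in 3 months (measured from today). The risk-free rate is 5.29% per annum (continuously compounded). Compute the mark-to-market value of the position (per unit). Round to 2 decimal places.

C$4.62

PV(remaining dividends) I = 2.35·e^(−0.0529·2/12) + 2.23·e^(−0.0529·3/12) = 4.5301
Current forward F = (S − I)·e^(rT) = (95.87 − 4.5301)·e^(0.0529·13/12) = 91.3399 × 1.058982 = 96.7273
Value (long) = (F − K)·e^(−rT) = (96.7273 − 91.84) × 0.944303 = 4.6151
Value = C$4.62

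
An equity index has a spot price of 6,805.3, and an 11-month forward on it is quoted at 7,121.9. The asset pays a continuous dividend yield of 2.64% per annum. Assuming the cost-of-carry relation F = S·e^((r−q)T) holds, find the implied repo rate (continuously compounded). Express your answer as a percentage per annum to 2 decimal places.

7.60%

From F = S·e^((r−q)T): (r − q) = ln(F/S)/T
ln(7121.9/6805.3) = ln(1.046523) = 0.045473
(r − q) = 0.045473 / (11/12) = 0.049607
r = ln(F/S)/T + q = 0.049607 + 0.0264 = 0.076007
r = 7.60%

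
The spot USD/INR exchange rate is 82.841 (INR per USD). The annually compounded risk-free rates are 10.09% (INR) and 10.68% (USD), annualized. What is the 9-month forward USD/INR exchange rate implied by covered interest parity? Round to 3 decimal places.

By covered interest parity, F = S · (1+r_INR)^T / (1+r_USD)^T
= 82.841 × 1.074759 / 1.079076 = 82.841 × 0.995999
F = 82.510 INR per USD

82.510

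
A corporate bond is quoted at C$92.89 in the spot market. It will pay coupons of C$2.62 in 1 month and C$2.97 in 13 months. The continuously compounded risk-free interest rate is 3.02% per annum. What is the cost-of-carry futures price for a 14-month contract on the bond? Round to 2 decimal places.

C$90.54

PV(coupons) I = 2.62·e^(−0.0302·1/12) + 2.97·e^(−0.0302·13/12)
I = 2.6134 + 2.8744 = 5.4878
F = (S − I)·e^(rT) = (92.89 − 5.4878) · e^(0.0302·14/12)
= 87.4022 · e^0.035233 = 87.4022 × 1.035861 = C$90.54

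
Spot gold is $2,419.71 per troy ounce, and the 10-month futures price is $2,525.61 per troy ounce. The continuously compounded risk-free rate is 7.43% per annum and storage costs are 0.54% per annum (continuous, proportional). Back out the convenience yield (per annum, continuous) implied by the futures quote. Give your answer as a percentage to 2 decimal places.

F = S·e^((r+u−y)T) ⇒ (r+u−y) = ln(F/S)/T
ln(2525.61/2419.71) = 0.042835; /T ⇒ 0.051402
y = r + u − ln(F/S)/T = 0.0743 + 0.0054 − 0.051402 = 0.028298
y = 2.83%

2.83%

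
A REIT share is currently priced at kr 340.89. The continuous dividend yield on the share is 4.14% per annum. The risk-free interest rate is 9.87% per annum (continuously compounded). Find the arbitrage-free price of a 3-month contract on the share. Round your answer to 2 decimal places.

F = S·e^((r − q)T) = 340.89 · e^((0.0987 − 0.0414) × 3/12)
= 340.89 · e^0.014325 = 340.89 × 1.014428
F = kr 345.81

kr 345.81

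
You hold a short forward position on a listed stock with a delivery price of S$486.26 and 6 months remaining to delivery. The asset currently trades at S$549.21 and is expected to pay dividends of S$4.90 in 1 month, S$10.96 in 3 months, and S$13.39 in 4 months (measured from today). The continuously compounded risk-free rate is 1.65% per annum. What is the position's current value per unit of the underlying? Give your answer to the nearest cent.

-S$37.82

PV(remaining dividends) I = 4.90·e^(−0.0165·1/12) + 10.96·e^(−0.0165·3/12) + 13.39·e^(−0.0165·4/12) = 29.1247
Current forward F = (S − I)·e^(rT) = (549.21 − 29.1247)·e^(0.0165·6/12) = 520.0853 × 1.008284 = 524.3937
Value (long) = (F − K)·e^(−rT) = (524.3937 − 486.26) × 0.991784 = 37.8204
Short position value = −(long value) = -S$37.82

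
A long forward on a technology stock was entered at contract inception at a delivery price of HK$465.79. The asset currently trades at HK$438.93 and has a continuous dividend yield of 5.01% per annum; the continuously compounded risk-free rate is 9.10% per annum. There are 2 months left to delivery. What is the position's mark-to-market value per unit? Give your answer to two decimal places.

Current fair forward for the remaining 2 months: F = S·e^((r − q)·T), (r − q) = 0.0910 − 0.0501 = 0.0409
F = 438.93 · e^(0.0409 × 2/12) = 438.93 × 1.006840 = 441.9323
Value of long forward = (F − K)·e^(−rT) = (441.9323 − 465.79) · e^(−0.0910·2/12)
= -23.8577 × 0.984948 = -23.50

-HK$23.50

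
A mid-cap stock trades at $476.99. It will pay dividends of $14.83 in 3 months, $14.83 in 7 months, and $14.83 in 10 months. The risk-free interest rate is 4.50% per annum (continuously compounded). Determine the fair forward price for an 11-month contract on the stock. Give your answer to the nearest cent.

$451.86

PV(dividends) I = 14.83·e^(−0.0450·3/12) + 14.83·e^(−0.0450·7/12) + 14.83·e^(−0.0450·10/12)
I = 14.6641 + 14.4458 + 14.2842 = 43.3941
F = (S − I)·e^(rT) = (476.99 − 43.3941) · e^(0.0450·11/12)
= 433.5959 · e^0.041250 = 433.5959 × 1.042113 = $451.86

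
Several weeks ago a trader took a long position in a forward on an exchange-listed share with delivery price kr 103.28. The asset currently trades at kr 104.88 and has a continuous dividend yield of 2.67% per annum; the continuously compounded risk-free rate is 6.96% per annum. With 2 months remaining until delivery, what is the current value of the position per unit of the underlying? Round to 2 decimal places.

kr 2.33

Current fair forward for the remaining 2 months: F = S·e^((r − q)·T), (r − q) = 0.0696 − 0.0267 = 0.0429
F = 104.88 · e^(0.0429 × 2/12) = 104.88 × 1.007176 = 105.6326
Value of long forward = (F − K)·e^(−rT) = (105.6326 − 103.28) · e^(−0.0696·2/12)
= 2.3526 × 0.988467 = 2.33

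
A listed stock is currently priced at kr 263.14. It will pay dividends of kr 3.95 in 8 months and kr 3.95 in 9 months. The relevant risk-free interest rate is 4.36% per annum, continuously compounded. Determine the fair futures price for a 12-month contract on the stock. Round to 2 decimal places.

PV(dividends) I = 3.95·e^(−0.0436·8/12) + 3.95·e^(−0.0436·9/12)
I = 3.8368 + 3.8229 = 7.6597
F = (S − I)·e^(rT) = (263.14 − 7.6597) · e^(0.0436·12/12)
= 255.4803 · e^0.043600 = 255.4803 × 1.044564 = kr 266.87

kr 266.87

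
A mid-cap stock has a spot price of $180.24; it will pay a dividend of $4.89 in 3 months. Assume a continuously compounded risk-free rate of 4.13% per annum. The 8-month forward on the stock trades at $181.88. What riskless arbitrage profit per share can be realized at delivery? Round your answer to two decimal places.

$1.58 per share

PV(dividends) I = 4.89·e^(−0.0413·3/12) = 4.8398
Fair forward F* = (S − I)·e^(rT) = (180.24 − 4.8398)·e^0.027533 = 175.4002 × 1.027916 = 180.2967
Market $181.88 > fair 180.2967: forward overpriced → cash-and-carry (borrow at r, buy the stock and collect the dividends, short the forward).
Profit at T = |F_mkt − F*| = |181.88 − 180.2967| = $1.58 per share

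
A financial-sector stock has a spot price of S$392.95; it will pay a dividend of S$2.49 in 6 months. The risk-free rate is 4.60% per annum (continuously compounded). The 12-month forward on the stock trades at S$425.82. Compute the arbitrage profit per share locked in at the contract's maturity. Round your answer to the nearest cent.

PV(dividends) I = 2.49·e^(−0.0460·6/12) = 2.4334
Fair forward F* = (S − I)·e^(rT) = (392.95 − 2.4334)·e^0.046000 = 390.5166 × 1.047074 = 408.8998
Market S$425.82 > fair 408.8998: forward overpriced → cash-and-carry (borrow at r, buy the stock and collect the dividends, short the forward).
Profit at T = |F_mkt − F*| = |425.82 − 408.8998| = S$16.92 per share

S$16.92 per share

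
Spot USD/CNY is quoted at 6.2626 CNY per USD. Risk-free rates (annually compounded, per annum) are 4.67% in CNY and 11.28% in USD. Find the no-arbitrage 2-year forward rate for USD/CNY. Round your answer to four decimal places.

By covered interest parity, F = S · (1+r_CNY)^T / (1+r_USD)^T
= 6.2626 × 1.095581 / 1.238324 = 6.2626 × 0.884729
F = 5.5407 CNY per USD

5.5407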